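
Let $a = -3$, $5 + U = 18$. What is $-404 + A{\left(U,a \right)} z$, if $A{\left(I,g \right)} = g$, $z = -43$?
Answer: $-275$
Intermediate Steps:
$U = 13$ ($U = -5 + 18 = 13$)
$-404 + A{\left(U,a \right)} z = -404 - -129 = -404 + 129 = -275$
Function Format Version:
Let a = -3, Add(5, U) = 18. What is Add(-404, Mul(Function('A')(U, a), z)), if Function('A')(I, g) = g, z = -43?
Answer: -275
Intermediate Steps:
U = 13 (U = Add(-5, 18) = 13)
Add(-404, Mul(Function('A')(U, a), z)) = Add(-404, Mul(-3, -43)) = Add(-404, 129) = -275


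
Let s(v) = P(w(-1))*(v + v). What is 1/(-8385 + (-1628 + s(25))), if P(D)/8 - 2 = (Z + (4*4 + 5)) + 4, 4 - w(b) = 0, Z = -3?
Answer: -1/413 ≈ -0.0024213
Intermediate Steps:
w(b) = 4 (w(b) = 4 - 1*0 = 4 + 0 = 4)
P(D) = 192 (P(D) = 16 + 8*((-3 + (4*4 + 5)) + 4) = 16 + 8*((-3 + (16 + 5)) + 4) = 16 + 8*((-3 + 21) + 4) = 16 + 8*(18 + 4) = 16 + 8*22 = 16 + 176 = 192)
s(v) = 384*v (s(v) = 192*(v + v) = 192*(2*v) = 384*v)
1/(-8385 + (-1628 + s(25))) = 1/(-8385 + (-1628 + 384*25)) = 1/(-8385 + (-1628 + 9600)) = 1/(-8385 + 7972) = 1/(-413) = -1/413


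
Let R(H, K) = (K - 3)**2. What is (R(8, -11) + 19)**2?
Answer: 46225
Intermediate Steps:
R(H, K) = (-3 + K)**2
(R(8, -11) + 19)**2 = ((-3 - 11)**2 + 19)**2 = ((-14)**2 + 19)**2 = (196 + 19)**2 = 215**2 = 46225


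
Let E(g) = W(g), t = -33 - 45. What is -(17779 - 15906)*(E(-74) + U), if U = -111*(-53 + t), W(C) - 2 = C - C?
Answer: -27239039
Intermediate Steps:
t = -78
W(C) = 2 (W(C) = 2 + (C - C) = 2 + 0 = 2)
E(g) = 2
U = 14541 (U = -111*(-53 - 78) = -111*(-131) = 14541)
-(17779 - 15906)*(E(-74) + U) = -(17779 - 15906)*(2 + 14541) = -1873*14543 = -1*27239039 = -27239039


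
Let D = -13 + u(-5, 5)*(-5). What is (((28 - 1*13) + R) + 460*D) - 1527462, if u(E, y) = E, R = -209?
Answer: -1522136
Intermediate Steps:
D = 12 (D = -13 - 5*(-5) = -13 + 25 = 12)
(((28 - 1*13) + R) + 460*D) - 1527462 = (((28 - 1*13) - 209) + 460*12) - 1527462 = (((28 - 13) - 209) + 5520) - 1527462 = ((15 - 209) + 5520) - 1527462 = (-194 + 5520) - 1527462 = 5326 - 1527462 = -1522136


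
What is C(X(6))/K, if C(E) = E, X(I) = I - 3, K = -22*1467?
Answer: -1/10758 ≈ -9.2954e-5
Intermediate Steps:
K = -32274
X(I) = -3 + I
C(X(6))/K = (-3 + 6)/(-32274) = 3*(-1/32274) = -1/10758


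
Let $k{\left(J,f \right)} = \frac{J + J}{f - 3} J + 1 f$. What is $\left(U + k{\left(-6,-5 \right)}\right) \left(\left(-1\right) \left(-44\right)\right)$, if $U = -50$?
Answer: $-2816$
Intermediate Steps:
$k{\left(J,f \right)} = f + \frac{2 J^{2}}{-3 + f}$ ($k{\left(J,f \right)} = \frac{2 J}{-3 + f} J + f = \frac{2 J^{2}}{-3 + f} + f = f + \frac{2 J^{2}}{-3 + f}$)
$\left(U + k{\left(-6,-5 \right)}\right) \left(\left(-1\right) \left(-44\right)\right) = \left(-50 + \frac{\left(-5\right)^{2} - -15 + 2 \left(-6\right)^{2}}{-3 - 5}\right) \left(\left(-1\right) \left(-44\right)\right) = \left(-50 + \frac{25 + 15 + 2 \cdot 36}{-8}\right) 44 = \left(-50 - \frac{25 + 15 + 72}{8}\right) 44 = \left(-50 - 14\right) 44 = \left(-64\right) 44 = -2816$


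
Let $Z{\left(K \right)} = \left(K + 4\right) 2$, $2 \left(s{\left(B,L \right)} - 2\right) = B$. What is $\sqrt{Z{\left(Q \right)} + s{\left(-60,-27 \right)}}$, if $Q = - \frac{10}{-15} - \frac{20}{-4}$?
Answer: $\frac{i \sqrt{78}}{3} \approx 2.9439 i$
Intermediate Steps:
$s{\left(B,L \right)} = 2 + \frac{B}{2}$
$Q = \frac{17}{3}$ ($Q = \left(-10\right) \left(- \frac{1}{15}\right) - -5 = \frac{2}{3} + 5 = \frac{17}{3} \approx 5.6667$)
$Z{\left(K \right)} = 8 + 2 K$ ($Z{\left(K \right)} = \left(4 + K\right) 2 = 8 + 2 K$)
$\sqrt{Z{\left(Q \right)} + s{\left(-60,-27 \right)}} = \sqrt{\left(8 + 2 \cdot \frac{17}{3}\right) + \left(2 + \frac{1}{2} \left(-60\right)\right)} = \sqrt{\left(8 + \frac{34}{3}\right) + \left(2 - 30\right)} = \sqrt{\frac{58}{3} - 28} = \sqrt{- \frac{26}{3}} = \frac{i \sqrt{78}}{3}$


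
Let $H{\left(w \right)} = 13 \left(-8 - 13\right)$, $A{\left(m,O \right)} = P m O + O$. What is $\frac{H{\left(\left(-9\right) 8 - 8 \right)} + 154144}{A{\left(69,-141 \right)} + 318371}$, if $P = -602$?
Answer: $\frac{153871}{6175088} \approx 0.024918$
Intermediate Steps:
$A{\left(m,O \right)} = O - 602 O m$ ($A{\left(m,O \right)} = - 602 m O + O = - 602 O m + O = O - 602 O m$)
$H{\left(w \right)} = -273$ ($H{\left(w \right)} = 13 \left(-21\right) = -273$)
$\frac{H{\left(\left(-9\right) 8 - 8 \right)} + 154144}{A{\left(69,-141 \right)} + 318371} = \frac{-273 + 154144}{- 141 \left(1 - 41538\right) + 318371} = \frac{153871}{- 141 \left(1 - 41538\right) + 318371} = \frac{153871}{\left(-141\right) \left(-41537\right) + 318371} = \frac{153871}{5856717 + 318371} = \frac{153871}{6175088}$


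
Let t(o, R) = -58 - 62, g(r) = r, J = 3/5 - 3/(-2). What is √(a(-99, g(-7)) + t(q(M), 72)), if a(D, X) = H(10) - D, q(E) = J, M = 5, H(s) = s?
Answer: I*√11 ≈ 3.3166*I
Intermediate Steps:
J = 21/10 (J = 3*(⅕) - 3*(-½) = ⅗ + 3/2 = 21/10 ≈ 2.1000)
q(E) = 21/10
a(D, X) = 10 - D
t(o, R) = -120
√(a(-99, g(-7)) + t(q(M), 72)) = √((10 - 1*(-99)) - 120) = √((10 + 99) - 120) = √(109 - 120) = √(-11) = I*√11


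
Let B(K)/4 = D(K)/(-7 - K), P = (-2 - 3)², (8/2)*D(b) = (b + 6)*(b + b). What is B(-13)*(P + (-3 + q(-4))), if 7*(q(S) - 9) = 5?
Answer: 962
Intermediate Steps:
q(S) = 68/7 (q(S) = 9 + (⅐)*5 = 9 + 5/7 = 68/7)
D(b) = b*(6 + b)/2 (D(b) = ((b + 6)*(b + b))/4 = ((6 + b)*(2*b))/4 = (2*b*(6 + b))/4 = b*(6 + b)/2)
P = 25 (P = (-5)² = 25)
B(K) = 2*K*(6 + K)/(-7 - K) (B(K) = 4*((K*(6 + K)/2)/(-7 - K)) = 4*(K*(6 + K)/(2*(-7 - K))) = 2*K*(6 + K)/(-7 - K))
B(-13)*(P + (-3 + q(-4))) = (-2*(-13)*(6 - 13)/(7 - 13))*(25 + (-3 + 68/7)) = (-2*(-13)*(-7)/(-6))*(25 + 47/7) = -2*(-13)*(-⅙)*(-7)*(222/7) = (91/3)*(222/7) = 962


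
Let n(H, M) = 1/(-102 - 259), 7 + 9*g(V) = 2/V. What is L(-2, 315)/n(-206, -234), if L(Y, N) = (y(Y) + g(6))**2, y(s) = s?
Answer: -1976836/729 ≈ -2711.7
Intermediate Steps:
g(V) = -7/9 + 2/(9*V) (g(V) = -7/9 + (2/V)/9 = -7/9 + 2/(9*V))
n(H, M) = -1/361 (n(H, M) = 1/(-361) = -1/361)
L(Y, N) = (-20/27 + Y)**2 (L(Y, N) = (Y + (1/9)*(2 - 7*6)/6)**2 = (Y + (1/9)*(1/6)*(2 - 42))**2 = (Y + (1/9)*(1/6)*(-40))**2 = (Y - 20/27)**2 = (-20/27 + Y)**2)
L(-2, 315)/n(-206, -234) = ((-20 + 27*(-2))**2/729)/(-1/361) = ((-20 - 54)**2/729)*(-361) = ((1/729)*(-74)**2)*(-361) = ((1/729)*5476)*(-361) = (5476/729)*(-361) = -1976836/729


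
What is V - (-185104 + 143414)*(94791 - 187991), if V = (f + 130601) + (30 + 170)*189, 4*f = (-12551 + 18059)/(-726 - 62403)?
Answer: -81759201182216/21043 ≈ -3.8853e+9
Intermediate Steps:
f = -459/21043 (f = ((-12551 + 18059)/(-726 - 62403))/4 = (5508/(-63129))/4 = (5508*(-1/63129))/4 = (1/4)*(-1836/21043) = -459/21043 ≈ -0.021812)
V = 3543661784/21043 (V = (-459/21043 + 130601) + (30 + 170)*189 = 2748236384/21043 + 200*189 = 2748236384/21043 + 37800 = 3543661784/21043 ≈ 1.6840e+5)
V - (-185104 + 143414)*(94791 - 187991) = 3543661784/21043 - (-185104 + 143414)*(94791 - 187991) = 3543661784/21043 - (-41690)*(-93200) = 3543661784/21043 - 1*3885508000 = 3543661784/21043 - 3885508000 = -81759201182216/21043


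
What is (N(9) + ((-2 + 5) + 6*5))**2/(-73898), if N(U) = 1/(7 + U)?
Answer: -279841/18917888 ≈ -0.014792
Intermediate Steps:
(N(9) + ((-2 + 5) + 6*5))**2/(-73898) = (1/(7 + 9) + ((-2 + 5) + 6*5))**2/(-73898) = (1/16 + (3 + 30))**2*(-1/73898) = (1/16 + 33)**2*(-1/73898) = (529/16)**2*(-1/73898) = (279841/256)*(-1/73898) = -279841/18917888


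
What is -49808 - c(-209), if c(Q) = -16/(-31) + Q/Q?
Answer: -1544095/31 ≈ -49810.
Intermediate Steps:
c(Q) = 47/31 (c(Q) = -16*(-1/31) + 1 = 16/31 + 1 = 47/31)
-49808 - c(-209) = -49808 - 1*47/31 = -49808 - 47/31 = -1544095/31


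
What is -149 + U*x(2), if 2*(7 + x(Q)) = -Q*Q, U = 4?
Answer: -185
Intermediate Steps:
x(Q) = -7 - Q²/2 (x(Q) = -7 + (-Q*Q)/2 = -7 + (-Q²)/2 = -7 - Q²/2)
-149 + U*x(2) = -149 + 4*(-7 - ½*2²) = -149 + 4*(-7 - ½*4) = -149 + 4*(-7 - 2) = -149 + 4*(-9) = -149 - 36 = -185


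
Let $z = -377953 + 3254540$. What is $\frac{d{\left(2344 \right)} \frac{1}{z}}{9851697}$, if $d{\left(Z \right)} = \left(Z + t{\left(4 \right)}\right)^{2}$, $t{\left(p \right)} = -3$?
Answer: $\frac{5480281}{28339263518139} \approx 1.9338 \cdot 10^{-7}$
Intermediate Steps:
$z = 2876587$
$d{\left(Z \right)} = \left(-3 + Z\right)^{2}$ ($d{\left(Z \right)} = \left(Z - 3\right)^{2} = \left(-3 + Z\right)^{2}$)
$\frac{d{\left(2344 \right)} \frac{1}{z}}{9851697} = \frac{\left(-3 + 2344\right)^{2} \cdot \frac{1}{2876587}}{9851697} = 2341^{2} \cdot \frac{1}{2876587} \cdot \frac{1}{9851697} = 5480281 \cdot \frac{1}{2876587} \cdot \frac{1}{9851697} = \frac{5480281}{2876587} \cdot \frac{1}{9851697} = \frac{5480281}{28339263518139}$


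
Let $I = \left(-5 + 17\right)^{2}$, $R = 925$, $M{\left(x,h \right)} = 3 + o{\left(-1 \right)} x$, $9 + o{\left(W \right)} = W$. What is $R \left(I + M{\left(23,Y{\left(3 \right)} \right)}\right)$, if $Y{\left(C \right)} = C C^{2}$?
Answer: $-76775$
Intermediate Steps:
$o{\left(W \right)} = -9 + W$
$Y{\left(C \right)} = C^{3}$
$M{\left(x,h \right)} = 3 - 10 x$ ($M{\left(x,h \right)} = 3 + \left(-9 - 1\right) x = 3 - 10 x$)
$I = 144$ ($I = 12^{2} = 144$)
$R \left(I + M{\left(23,Y{\left(3 \right)} \right)}\right) = 925 \left(144 + \left(3 - 230\right)\right) = 925 \left(144 - 227\right) = 925 \left(-83\right) = -76775$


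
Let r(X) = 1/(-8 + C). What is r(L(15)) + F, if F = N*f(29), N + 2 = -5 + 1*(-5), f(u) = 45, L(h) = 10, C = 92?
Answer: -45359/84 ≈ -539.99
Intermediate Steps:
r(X) = 1/84 (r(X) = 1/(-8 + 92) = 1/84)
N = -12 (N = -2 + (-5 + 1*(-5)) = -2 + (-5 - 5) = -2 - 10 = -12)
F = -540 (F = -12*45 = -540)
r(L(15)) + F = 1/84 - 540 = -45359/84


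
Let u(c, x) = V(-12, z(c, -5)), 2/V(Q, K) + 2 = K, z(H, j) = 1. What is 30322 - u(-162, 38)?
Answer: 30324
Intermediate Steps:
V(Q, K) = 2/(-2 + K)
u(c, x) = -2 (u(c, x) = 2/(-2 + 1) = 2/(-1) = 2*(-1) = -2)
30322 - u(-162, 38) = 30322 - 1*(-2) = 30322 + 2 = 30324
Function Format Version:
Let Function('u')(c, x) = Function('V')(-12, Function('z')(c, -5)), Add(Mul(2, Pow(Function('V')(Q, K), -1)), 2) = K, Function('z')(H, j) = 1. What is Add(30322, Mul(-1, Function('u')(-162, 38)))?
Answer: 30324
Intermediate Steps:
Function('V')(Q, K) = Mul(2, Pow(Add(-2, K), -1))
Function('u')(c, x) = -2 (Function('u')(c, x) = Mul(2, Pow(Add(-2, 1), -1)) = Mul(2, Pow(-1, -1)) = Mul(2, -1) = -2)
Add(30322, Mul(-1, Function('u')(-162, 38))) = Add(30322, Mul(-1, -2)) = Add(30322, 2) = 30324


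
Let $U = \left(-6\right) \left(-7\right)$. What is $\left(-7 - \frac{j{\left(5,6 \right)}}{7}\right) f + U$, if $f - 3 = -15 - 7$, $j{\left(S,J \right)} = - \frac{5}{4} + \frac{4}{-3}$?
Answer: $\frac{14111}{84} \approx 167.99$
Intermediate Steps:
$j{\left(S,J \right)} = - \frac{31}{12}$ ($j{\left(S,J \right)} = \left(-5\right) \frac{1}{4} + 4 \left(- \frac{1}{3}\right) = - \frac{5}{4} - \frac{4}{3} = - \frac{31}{12}$)
$f = -19$ ($f = 3 - 22 = -19$)
$U = 42$
$\left(-7 - \frac{j{\left(5,6 \right)}}{7}\right) f + U = \left(-7 - - \frac{31}{12 \cdot 7}\right) \left(-19\right) + 42 = \left(-7 - \left(- \frac{31}{12}\right) \frac{1}{7}\right) \left(-19\right) + 42 = \left(-7 - - \frac{31}{84}\right) \left(-19\right) + 42 = \left(-7 + \frac{31}{84}\right) \left(-19\right) + 42 = \left(- \frac{557}{84}\right) \left(-19\right) + 42 = \frac{10583}{84} + 42 = \frac{14111}{84}$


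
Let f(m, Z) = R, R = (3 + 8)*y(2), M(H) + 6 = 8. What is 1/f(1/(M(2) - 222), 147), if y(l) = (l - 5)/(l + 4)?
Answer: -2/11 ≈ -0.18182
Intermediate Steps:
M(H) = 2 (M(H) = -6 + 8 = 2)
y(l) = (-5 + l)/(4 + l)
R = -11/2 (R = (3 + 8)*((-5 + 2)/(4 + 2)) = 11*(-3/6) = 11*((⅙)*(-3)) = 11*(-½) = -11/2 ≈ -5.5000)
f(m, Z) = -11/2
1/f(1/(M(2) - 222), 147) = 1/(-11/2) = -2/11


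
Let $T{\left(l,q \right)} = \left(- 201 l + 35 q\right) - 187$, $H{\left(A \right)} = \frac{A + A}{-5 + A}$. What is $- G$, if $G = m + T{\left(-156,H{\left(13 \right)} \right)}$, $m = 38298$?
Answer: $- \frac{278323}{4} \approx -69581.0$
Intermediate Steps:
$H{\left(A \right)} = \frac{2 A}{-5 + A}$
$T{\left(l,q \right)} = -187 - 201 l + 35 q$
$G = \frac{278323}{4}$ ($G = 38298 - \left(-31169 - 70 \cdot 13 \frac{1}{-5 + 13}\right) = 38298 + \left(-187 + 31356 + 35 \cdot 2 \cdot 13 \cdot \frac{1}{8}\right) = 38298 + \left(-187 + 31356 + 35 \cdot \frac{13}{4}\right) = 38298 + \left(-187 + 31356 + \frac{455}{4}\right) = 38298 + \frac{125131}{4} = \frac{278323}{4} \approx 69581.0$)
$- G = \left(-1\right) \frac{278323}{4} = - \frac{278323}{4}$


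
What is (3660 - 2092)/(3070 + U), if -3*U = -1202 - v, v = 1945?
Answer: 1568/4119 ≈ 0.38067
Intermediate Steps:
U = 1049 (U = -(-1202 - 1*1945)/3 = -(-1202 - 1945)/3 = -1/3*(-3147) = 1049)
(3660 - 2092)/(3070 + U) = (3660 - 2092)/(3070 + 1049) = 1568/4119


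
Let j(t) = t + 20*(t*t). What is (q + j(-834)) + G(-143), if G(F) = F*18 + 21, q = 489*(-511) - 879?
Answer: 13656975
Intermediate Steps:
q = -250758 (q = -249879 - 879 = -250758)
j(t) = t + 20*t**2
G(F) = 21 + 18*F (G(F) = 18*F + 21 = 21 + 18*F)
(q + j(-834)) + G(-143) = (-250758 - 834*(1 + 20*(-834))) + (21 + 18*(-143)) = (-250758 - 834*(1 - 16680)) + (21 - 2574) = (-250758 - 834*(-16679)) - 2553 = (-250758 + 13910286) - 2553 = 13659528 - 2553 = 13656975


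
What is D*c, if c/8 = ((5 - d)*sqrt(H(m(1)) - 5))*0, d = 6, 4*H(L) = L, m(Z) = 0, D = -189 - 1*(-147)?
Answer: 0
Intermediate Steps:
D = -42 (D = -189 + 147 = -42)
H(L) = L/4
c = 0 (c = 8*(((5 - 1*6)*sqrt((1/4)*0 - 5))*0) = 8*(((5 - 6)*sqrt(0 - 5))*0) = 8*(-sqrt(-5)*0) = 8*(-I*sqrt(5)*0) = 8*0 = 0)
D*c = -42*0 = 0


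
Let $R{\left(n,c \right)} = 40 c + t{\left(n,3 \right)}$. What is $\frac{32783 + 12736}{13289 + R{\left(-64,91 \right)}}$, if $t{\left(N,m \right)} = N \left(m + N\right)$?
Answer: $\frac{45519}{20833} \approx 2.1849$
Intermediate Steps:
$t{\left(N,m \right)} = N \left(N + m\right)$
$R{\left(n,c \right)} = 40 c + n \left(3 + n\right)$ ($R{\left(n,c \right)} = 40 c + n \left(n + 3\right) = 40 c + n \left(3 + n\right)$)
$\frac{32783 + 12736}{13289 + R{\left(-64,91 \right)}} = \frac{32783 + 12736}{13289 - \left(-3640 + 64 \left(3 - 64\right)\right)} = \frac{45519}{13289 + \left(3640 - -3904\right)} = \frac{45519}{13289 + \left(3640 + 3904\right)} = \frac{45519}{13289 + 7544} = \frac{45519}{20833}$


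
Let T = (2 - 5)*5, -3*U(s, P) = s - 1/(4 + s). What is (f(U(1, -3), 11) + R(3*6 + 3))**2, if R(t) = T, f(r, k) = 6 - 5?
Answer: 196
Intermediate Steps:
U(s, P) = -s/3 + 1/(3*(4 + s)) (U(s, P) = -(s - 1/(4 + s))/3 = -s/3 + 1/(3*(4 + s)))
f(r, k) = 1
T = -15 (T = -3*5 = -15)
R(t) = -15
(f(U(1, -3), 11) + R(3*6 + 3))**2 = (1 - 15)**2 = (-14)**2 = 196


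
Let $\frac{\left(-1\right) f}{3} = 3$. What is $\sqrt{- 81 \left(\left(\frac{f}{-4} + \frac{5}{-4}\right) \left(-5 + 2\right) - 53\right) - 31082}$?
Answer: $i \sqrt{26546} \approx 162.93 i$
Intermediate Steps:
$f = -9$ ($f = \left(-3\right) 3 = -9$)
$\sqrt{- 81 \left(\left(\frac{f}{-4} + \frac{5}{-4}\right) \left(-5 + 2\right) - 53\right) - 31082} = \sqrt{- 81 \left(\left(- \frac{9}{-4} + \frac{5}{-4}\right) \left(-5 + 2\right) - 53\right) - 31082} = \sqrt{- 81 \left(\left(\left(-9\right) \left(- \frac{1}{4}\right) + 5 \left(- \frac{1}{4}\right)\right) \left(-3\right) - 53\right) - 31082} = \sqrt{- 81 \left(\left(\frac{9}{4} - \frac{5}{4}\right) \left(-3\right) - 53\right) - 31082} = \sqrt{- 81 \left(1 \left(-3\right) - 53\right) - 31082} = \sqrt{- 81 \left(-3 - 53\right) - 31082} = \sqrt{\left(-81\right) \left(-56\right) - 31082} = \sqrt{4536 - 31082} = \sqrt{-26546} = i \sqrt{26546}$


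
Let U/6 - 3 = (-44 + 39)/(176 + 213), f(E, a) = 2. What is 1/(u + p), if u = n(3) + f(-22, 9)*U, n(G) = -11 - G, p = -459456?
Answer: -389/178719886 ≈ -2.1766e-6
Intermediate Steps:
U = 6972/389 (U = 18 + 6*((-44 + 39)/(176 + 213)) = 18 + 6*(-5/389) = 18 - 30/389 = 6972/389 ≈ 17.923)
u = 8498/389 (u = (-11 - 1*3) + 2*(6972/389) = (-11 - 3) + 13944/389 = -14 + 13944/389 = 8498/389 ≈ 21.846)
1/(u + p) = 1/(8498/389 - 459456) = 1/(-178719886/389) = -389/178719886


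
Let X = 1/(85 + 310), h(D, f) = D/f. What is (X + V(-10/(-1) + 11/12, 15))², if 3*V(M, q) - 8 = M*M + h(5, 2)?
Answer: 54409314855289/29118009600 ≈ 1868.6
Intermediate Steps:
V(M, q) = 7/2 + M²/3 (V(M, q) = 8/3 + (M*M + 5/2)/3 = 8/3 + (M² + 5*(½))/3 = 8/3 + (M² + 5/2)/3 = 8/3 + (5/2 + M²)/3 = 8/3 + (⅚ + M²/3) = 7/2 + M²/3)
X = 1/395 ≈ 0.0025316
(X + V(-10/(-1) + 11/12, 15))² = (1/395 + (7/2 + (-10/(-1) + 11/12)²/3))² = (1/395 + (7/2 + (-10*(-1) + 11*(1/12))²/3))² = (1/395 + (7/2 + (10 + 11/12)²/3))² = (1/395 + (7/2 + (131/12)²/3))² = (1/395 + (7/2 + (⅓)*(17161/144)))² = (1/395 + (7/2 + 17161/432))² = (1/395 + 18673/432)² = (7376267/170640)² = 54409314855289/29118009600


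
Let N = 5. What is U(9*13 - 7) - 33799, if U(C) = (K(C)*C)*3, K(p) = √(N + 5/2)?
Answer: -33799 + 165*√30 ≈ -32895.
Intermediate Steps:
K(p) = √30/2 (K(p) = √(5 + 5/2) = √(15/2) = √30/2)
U(C) = 3*C*√30/2 (U(C) = ((√30/2)*C)*3 = (C*√30/2)*3 = 3*C*√30/2)
U(9*13 - 7) - 33799 = 3*(9*13 - 7)*√30/2 - 33799 = 3*(117 - 7)*√30/2 - 33799 = (3/2)*110*√30 - 33799 = 165*√30 - 33799 = -33799 + 165*√30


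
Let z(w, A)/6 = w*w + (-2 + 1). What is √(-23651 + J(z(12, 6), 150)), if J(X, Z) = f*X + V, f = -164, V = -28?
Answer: I*√164391 ≈ 405.45*I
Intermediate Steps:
z(w, A) = -6 + 6*w² (z(w, A) = 6*(w*w + (-2 + 1)) = 6*(w² - 1) = 6*(-1 + w²) = -6 + 6*w²)
J(X, Z) = -28 - 164*X (J(X, Z) = -164*X - 28 = -28 - 164*X)
√(-23651 + J(z(12, 6), 150)) = √(-23651 + (-28 - 164*(-6 + 6*12²))) = √(-23651 + (-28 - 164*(-6 + 6*144))) = √(-23651 + (-28 - 164*(-6 + 864))) = √(-23651 + (-28 - 164*858)) = √(-23651 + (-28 - 140712)) = √(-23651 - 140740) = √(-164391) = I*√164391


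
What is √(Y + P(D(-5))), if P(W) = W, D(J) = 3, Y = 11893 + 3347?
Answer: √15243 ≈ 123.46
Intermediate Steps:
Y = 15240
√(Y + P(D(-5))) = √(15240 + 3) = √15243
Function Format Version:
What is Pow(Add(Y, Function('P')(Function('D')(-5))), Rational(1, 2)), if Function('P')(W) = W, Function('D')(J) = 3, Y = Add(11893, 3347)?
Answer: Pow(15243, Rational(1, 2)) ≈ 123.46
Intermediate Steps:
Y = 15240
Pow(Add(Y, Function('P')(Function('D')(-5))), Rational(1, 2)) = Pow(Add(15240, 3), Rational(1, 2)) = Pow(15243, Rational(1, 2))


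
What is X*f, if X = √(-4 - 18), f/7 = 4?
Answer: 28*I*√22 ≈ 131.33*I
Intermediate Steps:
f = 28 (f = 7*4 = 28)
X = I*√22 (X = √(-22) = I*√22 ≈ 4.6904*I)
X*f = (I*√22)*28 = 28*I*√22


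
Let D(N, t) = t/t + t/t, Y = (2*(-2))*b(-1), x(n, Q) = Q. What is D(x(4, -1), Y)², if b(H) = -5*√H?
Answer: 4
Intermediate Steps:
Y = 20*I (Y = (2*(-2))*(-5*I) = -(-20)*I = 20*I ≈ 20.0*I)
D(N, t) = 2 (D(N, t) = 1 + 1 = 2)
D(x(4, -1), Y)² = 2² = 4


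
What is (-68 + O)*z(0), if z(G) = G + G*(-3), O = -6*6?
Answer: 0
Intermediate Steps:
O = -36
z(G) = -2*G (z(G) = G - 3*G = -2*G)
(-68 + O)*z(0) = (-68 - 36)*(-2*0) = -104*0 = 0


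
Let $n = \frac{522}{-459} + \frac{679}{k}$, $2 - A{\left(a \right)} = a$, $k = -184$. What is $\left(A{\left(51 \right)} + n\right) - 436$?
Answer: $- \frac{4596541}{9384} \approx -489.83$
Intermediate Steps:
$A{\left(a \right)} = 2 - a$
$n = - \frac{45301}{9384}$ ($n = \frac{522}{-459} + \frac{679}{-184} = 522 \left(- \frac{1}{459}\right) + 679 \left(- \frac{1}{184}\right) = - \frac{58}{51} - \frac{679}{184} = - \frac{45301}{9384} \approx -4.8275$)
$\left(A{\left(51 \right)} + n\right) - 436 = \left(\left(2 - 51\right) - \frac{45301}{9384}\right) - 436 = \left(-49 - \frac{45301}{9384}\right) - 436 = - \frac{505117}{9384} - 436 = - \frac{4596541}{9384}$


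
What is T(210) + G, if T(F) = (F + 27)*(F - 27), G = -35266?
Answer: 8105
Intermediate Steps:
T(F) = (-27 + F)*(27 + F) (T(F) = (27 + F)*(-27 + F) = (-27 + F)*(27 + F))
T(210) + G = (-729 + 210**2) - 35266 = (-729 + 44100) - 35266 = 43371 - 35266 = 8105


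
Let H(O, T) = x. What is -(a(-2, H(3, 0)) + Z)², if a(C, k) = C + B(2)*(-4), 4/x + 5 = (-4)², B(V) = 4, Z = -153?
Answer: -29241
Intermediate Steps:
x = 4/11 (x = 4/(-5 + (-4)²) = 4/(-5 + 16) = 4/11 ≈ 0.36364)
H(O, T) = 4/11
a(C, k) = -16 + C (a(C, k) = C + 4*(-4) = C - 16 = -16 + C)
-(a(-2, H(3, 0)) + Z)² = -((-16 - 2) - 153)² = -(-18 - 153)² = -1*(-171)² = -1*29241 = -29241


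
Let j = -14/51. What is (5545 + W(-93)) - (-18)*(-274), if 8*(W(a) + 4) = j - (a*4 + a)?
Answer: 272173/408 ≈ 667.09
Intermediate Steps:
j = -14/51 (j = -14*1/51 = -14/51 ≈ -0.27451)
W(a) = -823/204 - 5*a/8 (W(a) = -4 + (-14/51 - (a*4 + a))/8 = -4 + (-14/51 - (4*a + a))/8 = -4 + (-14/51 - 5*a)/8 = -4 + (-7/204 - 5*a/8) = -823/204 - 5*a/8)
(5545 + W(-93)) - (-18)*(-274) = (5545 + (-823/204 - 5/8*(-93))) - (-18)*(-274) = (5545 + (-823/204 + 465/8)) - 1*4932 = (5545 + 22069/408) - 4932 = 2284429/408 - 4932 = 272173/408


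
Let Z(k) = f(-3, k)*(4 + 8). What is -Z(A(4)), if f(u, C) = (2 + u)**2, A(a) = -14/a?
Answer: -12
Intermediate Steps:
Z(k) = 12 (Z(k) = (2 - 3)**2*(4 + 8) = (-1)**2*12 = 1*12 = 12)
-Z(A(4)) = -1*12 = -12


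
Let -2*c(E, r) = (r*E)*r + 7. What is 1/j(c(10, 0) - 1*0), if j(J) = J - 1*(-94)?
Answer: 2/181 ≈ 0.011050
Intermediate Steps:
c(E, r) = -7/2 - E*r**2/2 (c(E, r) = -((r*E)*r + 7)/2 = -((E*r)*r + 7)/2 = -(E*r**2 + 7)/2 = -(7 + E*r**2)/2 = -7/2 - E*r**2/2)
j(J) = 94 + J (j(J) = J + 94 = 94 + J)
1/j(c(10, 0) - 1*0) = 1/(94 + ((-7/2 - 1/2*10*0**2) - 1*0)) = 1/(94 + ((-7/2 - 1/2*10*0) + 0)) = 1/(94 + ((-7/2 + 0) + 0)) = 1/(94 + (-7/2 + 0)) = 1/(94 - 7/2) = 1/(181/2) = 2/181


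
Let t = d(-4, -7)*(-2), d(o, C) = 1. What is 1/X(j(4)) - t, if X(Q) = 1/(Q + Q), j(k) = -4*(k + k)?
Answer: -62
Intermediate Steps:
t = -2 (t = 1*(-2) = -2)
j(k) = -8*k
X(Q) = 1/(2*Q)
1/X(j(4)) - t = 1/(1/(2*((-8*4)))) - 1*(-2) = 1/((½)/(-32)) + 2 = 1/((½)*(-1/32)) + 2 = 1/(-1/64) + 2 = -64 + 2 = -62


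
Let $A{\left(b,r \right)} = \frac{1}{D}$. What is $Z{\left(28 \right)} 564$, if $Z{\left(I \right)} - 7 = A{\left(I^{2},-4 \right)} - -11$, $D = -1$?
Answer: $9588$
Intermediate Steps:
$A{\left(b,r \right)} = -1$ ($A{\left(b,r \right)} = \frac{1}{-1} = -1$)
$Z{\left(I \right)} = 17$ ($Z{\left(I \right)} = 7 - -10 = 7 + \left(-1 + 11\right) = 7 + 10 = 17$)
$Z{\left(28 \right)} 564 = 17 \cdot 564 = 9588$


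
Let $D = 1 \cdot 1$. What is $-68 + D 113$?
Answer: $45$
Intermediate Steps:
$D = 1$
$-68 + D 113 = -68 + 1 \cdot 113 = -68 + 113 = 45$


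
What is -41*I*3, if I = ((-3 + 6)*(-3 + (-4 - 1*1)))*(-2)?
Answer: -5904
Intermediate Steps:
I = 48 (I = (3*(-3 + (-4 - 1)))*(-2) = (3*(-3 - 5))*(-2) = (3*(-8))*(-2) = -24*(-2) = 48)
-41*I*3 = -41*48*3 = -1968*3 = -5904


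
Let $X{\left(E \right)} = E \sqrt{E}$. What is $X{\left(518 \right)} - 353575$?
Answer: $-353575 + 518 \sqrt{518} \approx -3.4179 \cdot 10^{5}$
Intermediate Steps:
$X{\left(E \right)} = E^{\frac{3}{2}}$
$X{\left(518 \right)} - 353575 = 518^{\frac{3}{2}} - 353575 = 518 \sqrt{518} - 353575 = -353575 + 518 \sqrt{518}$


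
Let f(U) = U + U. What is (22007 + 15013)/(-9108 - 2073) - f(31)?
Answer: -243414/3727 ≈ -65.311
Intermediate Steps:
f(U) = 2*U
(22007 + 15013)/(-9108 - 2073) - f(31) = (22007 + 15013)/(-9108 - 2073) - 2*31 = 37020/(-11181) - 1*62 = 37020*(-1/11181) - 62 = -12340/3727 - 62 = -243414/3727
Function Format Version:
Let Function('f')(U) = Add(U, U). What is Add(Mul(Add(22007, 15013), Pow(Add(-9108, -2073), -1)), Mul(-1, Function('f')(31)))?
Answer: Rational(-243414, 3727) ≈ -65.311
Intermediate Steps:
Function('f')(U) = Mul(2, U)
Add(Mul(Add(22007, 15013), Pow(Add(-9108, -2073), -1)), Mul(-1, Function('f')(31))) = Add(Mul(Add(22007, 15013), Pow(Add(-9108, -2073), -1)), Mul(-1, Mul(2, 31))) = Add(Mul(37020, Pow(-11181, -1)), Mul(-1, 62)) = Add(Mul(37020, Rational(-1, 11181)), -62) = Add(Rational(-12340, 3727), -62) = Rational(-243414, 3727)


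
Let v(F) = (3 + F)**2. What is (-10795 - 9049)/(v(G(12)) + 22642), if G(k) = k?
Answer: -19844/22867 ≈ -0.86780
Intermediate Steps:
(-10795 - 9049)/(v(G(12)) + 22642) = (-10795 - 9049)/((3 + 12)**2 + 22642) = -19844/(15**2 + 22642) = -19844/(225 + 22642) = -19844/22867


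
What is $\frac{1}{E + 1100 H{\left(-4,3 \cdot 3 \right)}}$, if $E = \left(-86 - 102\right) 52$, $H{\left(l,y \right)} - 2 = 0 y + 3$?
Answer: $- \frac{1}{4276} \approx -0.00023386$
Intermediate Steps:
$H{\left(l,y \right)} = 5$ ($H{\left(l,y \right)} = 2 + \left(0 y + 3\right) = 2 + \left(0 + 3\right) = 2 + 3 = 5$)
$E = -9776$ ($E = \left(-188\right) 52 = -9776$)
$\frac{1}{E + 1100 H{\left(-4,3 \cdot 3 \right)}} = \frac{1}{-9776 + 1100 \cdot 5} = \frac{1}{-9776 + 5500} = \frac{1}{-4276} = - \frac{1}{4276}$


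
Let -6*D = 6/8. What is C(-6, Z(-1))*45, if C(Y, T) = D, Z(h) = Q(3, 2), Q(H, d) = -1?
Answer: -45/8 ≈ -5.6250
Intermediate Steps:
Z(h) = -1
D = -1/8 ≈ -0.12500
C(Y, T) = -1/8
C(-6, Z(-1))*45 = -1/8*45 = -45/8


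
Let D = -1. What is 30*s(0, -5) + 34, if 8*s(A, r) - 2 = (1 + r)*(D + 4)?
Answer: -7/2 ≈ -3.5000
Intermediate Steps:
s(A, r) = 5/8 + 3*r/8 (s(A, r) = ¼ + ((1 + r)*(-1 + 4))/8 = ¼ + ((1 + r)*3)/8 = ¼ + (3 + 3*r)/8 = ¼ + (3/8 + 3*r/8) = 5/8 + 3*r/8)
30*s(0, -5) + 34 = 30*(5/8 + (3/8)*(-5)) + 34 = 30*(5/8 - 15/8) + 34 = 30*(-5/4) + 34 = -75/2 + 34 = -7/2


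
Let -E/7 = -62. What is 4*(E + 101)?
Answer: 2140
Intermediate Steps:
E = 434 (E = -7*(-62) = 434)
4*(E + 101) = 4*(434 + 101) = 4*535 = 2140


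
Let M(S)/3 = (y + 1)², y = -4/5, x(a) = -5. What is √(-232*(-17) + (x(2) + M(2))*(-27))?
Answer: √101894/5 ≈ 63.842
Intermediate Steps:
y = -⅘ (y = -4*⅕ = -⅘ ≈ -0.80000)
M(S) = 3/25 (M(S) = 3*(-⅘ + 1)² = 3*(⅕)² = 3*(1/25) = 3/25)
√(-232*(-17) + (x(2) + M(2))*(-27)) = √(-232*(-17) + (-5 + 3/25)*(-27)) = √(3944 - 122/25*(-27)) = √(3944 + 3294/25) = √(101894/25) = √101894/5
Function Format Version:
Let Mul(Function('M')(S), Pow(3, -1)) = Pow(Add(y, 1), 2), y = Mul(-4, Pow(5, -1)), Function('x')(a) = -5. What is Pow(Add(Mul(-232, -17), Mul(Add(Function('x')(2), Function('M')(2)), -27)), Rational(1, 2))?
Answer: Mul(Rational(1, 5), Pow(101894, Rational(1, 2))) ≈ 63.842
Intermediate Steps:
y = Rational(-4, 5) (y = Mul(-4, Rational(1, 5)) = Rational(-4, 5) ≈ -0.80000)
Function('M')(S) = Rational(3, 25) (Function('M')(S) = Mul(3, Pow(Add(Rational(-4, 5), 1), 2)) = Mul(3, Pow(Rational(1, 5), 2)) = Mul(3, Rational(1, 25)) = Rational(3, 25))
Pow(Add(Mul(-232, -17), Mul(Add(Function('x')(2), Function('M')(2)), -27)), Rational(1, 2)) = Pow(Add(Mul(-232, -17), Mul(Add(-5, Rational(3, 25)), -27)), Rational(1, 2)) = Pow(Add(3944, Mul(Rational(-122, 25), -27)), Rational(1, 2)) = Pow(Add(3944, Rational(3294, 25)), Rational(1, 2)) = Pow(Rational(101894, 25), Rational(1, 2)) = Mul(Rational(1, 5), Pow(101894, Rational(1, 2)))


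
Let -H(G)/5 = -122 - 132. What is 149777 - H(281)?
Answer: 148507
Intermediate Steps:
H(G) = 1270 (H(G) = -5*(-122 - 132) = -5*(-254) = 1270)
149777 - H(281) = 149777 - 1*1270 = 149777 - 1270 = 148507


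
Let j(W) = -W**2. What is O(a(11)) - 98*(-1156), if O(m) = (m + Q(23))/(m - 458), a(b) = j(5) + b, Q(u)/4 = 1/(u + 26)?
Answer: 1310062773/11564 ≈ 1.1329e+5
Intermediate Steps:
Q(u) = 4/(26 + u) (Q(u) = 4/(u + 26) = 4/(26 + u))
a(b) = -25 + b (a(b) = -1*5**2 + b = -1*25 + b = -25 + b)
O(m) = (4/49 + m)/(-458 + m) (O(m) = (m + 4/(26 + 23))/(m - 458) = (m + 4/49)/(-458 + m) = (4/49 + m)/(-458 + m))
O(a(11)) - 98*(-1156) = (4/49 + (-25 + 11))/(-458 + (-25 + 11)) - 98*(-1156) = (4/49 - 14)/(-458 - 14) + 113288 = -682/49/(-472) + 113288 = -1/472*(-682/49) + 113288 = 341/11564 + 113288 = 1310062773/11564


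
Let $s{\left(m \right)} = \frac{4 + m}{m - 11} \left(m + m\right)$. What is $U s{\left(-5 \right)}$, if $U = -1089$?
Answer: $\frac{5445}{8} \approx 680.63$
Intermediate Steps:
$s{\left(m \right)} = \frac{2 m \left(4 + m\right)}{-11 + m}$ ($s{\left(m \right)} = \frac{4 + m}{-11 + m} 2 m = \frac{2 m \left(4 + m\right)}{-11 + m}$)
$U s{\left(-5 \right)} = - 1089 \cdot 2 \left(-5\right) \frac{1}{-11 - 5} \left(4 - 5\right) = - 1089 \cdot 2 \left(-5\right) \frac{1}{-16} \left(-1\right) = - 1089 \cdot 2 \left(-5\right) \left(- \frac{1}{16}\right) \left(-1\right) = \left(-1089\right) \left(- \frac{5}{8}\right) = \frac{5445}{8}$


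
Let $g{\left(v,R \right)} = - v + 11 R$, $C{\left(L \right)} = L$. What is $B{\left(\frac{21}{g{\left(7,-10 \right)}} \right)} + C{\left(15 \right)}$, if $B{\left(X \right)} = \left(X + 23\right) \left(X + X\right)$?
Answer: $\frac{10355}{1521} \approx 6.808$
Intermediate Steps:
$B{\left(X \right)} = 2 X \left(23 + X\right)$ ($B{\left(X \right)} = \left(23 + X\right) 2 X = 2 X \left(23 + X\right)$)
$B{\left(\frac{21}{g{\left(7,-10 \right)}} \right)} + C{\left(15 \right)} = 2 \frac{21}{\left(-1\right) 7 + 11 \left(-10\right)} \left(23 + \frac{21}{\left(-1\right) 7 + 11 \left(-10\right)}\right) + 15 = 2 \frac{21}{-7 - 110} \left(23 + \frac{21}{-7 - 110}\right) + 15 = 2 \frac{21}{-117} \left(23 + \frac{21}{-117}\right) + 15 = 2 \cdot 21 \left(- \frac{1}{117}\right) \left(23 + 21 \left(- \frac{1}{117}\right)\right) + 15 = 2 \left(- \frac{7}{39}\right) \left(23 - \frac{7}{39}\right) + 15 = 2 \left(- \frac{7}{39}\right) \frac{890}{39} + 15 = - \frac{12460}{1521} + 15 = \frac{10355}{1521}$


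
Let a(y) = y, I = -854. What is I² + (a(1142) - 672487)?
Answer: 57971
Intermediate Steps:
I² + (a(1142) - 672487) = (-854)² + (1142 - 672487) = 729316 - 671345 = 57971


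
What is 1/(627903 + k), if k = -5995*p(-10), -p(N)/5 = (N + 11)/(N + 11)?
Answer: 1/657878 ≈ 1.5200e-6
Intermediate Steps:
p(N) = -5 (p(N) = -5*(N + 11)/(N + 11) = -5*(11 + N)/(11 + N) = -5*1 = -5)
k = 29975 (k = -5995*(-5) = 29975)
1/(627903 + k) = 1/(627903 + 29975) = 1/657878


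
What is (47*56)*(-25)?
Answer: -65800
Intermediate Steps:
(47*56)*(-25) = 2632*(-25) = -65800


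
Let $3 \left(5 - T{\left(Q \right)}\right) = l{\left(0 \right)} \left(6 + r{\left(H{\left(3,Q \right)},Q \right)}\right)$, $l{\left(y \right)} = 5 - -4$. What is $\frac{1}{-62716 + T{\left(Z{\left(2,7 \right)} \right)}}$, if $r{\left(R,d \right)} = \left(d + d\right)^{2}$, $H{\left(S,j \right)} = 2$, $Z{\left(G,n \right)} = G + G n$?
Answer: $- \frac{1}{65801} \approx -1.5197 \cdot 10^{-5}$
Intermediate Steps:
$l{\left(y \right)} = 9$ ($l{\left(y \right)} = 5 + 4 = 9$)
$r{\left(R,d \right)} = 4 d^{2}$ ($r{\left(R,d \right)} = \left(2 d\right)^{2} = 4 d^{2}$)
$T{\left(Q \right)} = -13 - 12 Q^{2}$ ($T{\left(Q \right)} = 5 - \frac{9 \left(6 + 4 Q^{2}\right)}{3} = 5 - \frac{54 + 36 Q^{2}}{3} = 5 - \left(18 + 12 Q^{2}\right) = -13 - 12 Q^{2}$)
$\frac{1}{-62716 + T{\left(Z{\left(2,7 \right)} \right)}} = \frac{1}{-62716 - \left(13 + 12 \left(2 \left(1 + 7\right)\right)^{2}\right)} = \frac{1}{-62716 - \left(13 + 12 \left(2 \cdot 8\right)^{2}\right)} = \frac{1}{-62716 - \left(13 + 12 \cdot 16^{2}\right)} = \frac{1}{-62716 - 3085} = \frac{1}{-65801} = - \frac{1}{65801}$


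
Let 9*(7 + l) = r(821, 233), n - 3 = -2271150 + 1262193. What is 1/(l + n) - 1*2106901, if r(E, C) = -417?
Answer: -6377635678825/3027022 ≈ -2.1069e+6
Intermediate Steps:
n = -1008954 (n = 3 + (-2271150 + 1262193) = 3 - 1008957 = -1008954)
l = -160/3 (l = -7 + (1/9)*(-417) = -7 - 139/3 = -160/3 ≈ -53.333)
1/(l + n) - 1*2106901 = 1/(-160/3 - 1008954) - 1*2106901 = 1/(-3027022/3) - 2106901 = -3/3027022 - 2106901 = -6377635678825/3027022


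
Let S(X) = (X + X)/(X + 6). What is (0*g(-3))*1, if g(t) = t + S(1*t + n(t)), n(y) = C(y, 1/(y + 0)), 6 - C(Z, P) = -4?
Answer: 0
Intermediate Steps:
C(Z, P) = 10 (C(Z, P) = 6 - 1*(-4) = 6 + 4 = 10)
n(y) = 10
S(X) = 2*X/(6 + X) (S(X) = (2*X)/(6 + X) = 2*X/(6 + X))
g(t) = t + 2*(10 + t)/(16 + t) (g(t) = t + 2*(1*t + 10)/(6 + (1*t + 10)) = t + 2*(t + 10)/(6 + (t + 10)) = t + 2*(10 + t)/(6 + (10 + t)) = t + 2*(10 + t)/(16 + t))
(0*g(-3))*1 = (0*((20 + (-3)**2 + 18*(-3))/(16 - 3)))*1 = (0*((20 + 9 - 54)/13))*1 = (0*((1/13)*(-25)))*1 = (0*(-25/13))*1 = 0*1 = 0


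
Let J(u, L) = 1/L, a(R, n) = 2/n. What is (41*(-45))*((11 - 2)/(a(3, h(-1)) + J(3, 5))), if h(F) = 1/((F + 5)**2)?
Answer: -83025/161 ≈ -515.68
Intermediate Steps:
h(F) = (5 + F)**(-2) (h(F) = 1/((5 + F)**2) = (5 + F)**(-2))
(41*(-45))*((11 - 2)/(a(3, h(-1)) + J(3, 5))) = (41*(-45))*((11 - 2)/(2/((5 - 1)**(-2)) + 1/5)) = -16605/(2/(4**(-2)) + 1/5) = -16605/(2/(1/16) + 1/5) = -16605/(2*16 + 1/5) = -16605/(32 + 1/5) = -16605/161/5 = -16605*5/161 = -1845*45/161 = -83025/161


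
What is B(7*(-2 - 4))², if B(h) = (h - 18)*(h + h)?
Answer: 25401600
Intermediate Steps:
B(h) = 2*h*(-18 + h) (B(h) = (-18 + h)*(2*h) = 2*h*(-18 + h))
B(7*(-2 - 4))² = (2*(7*(-2 - 4))*(-18 + 7*(-2 - 4)))² = (2*(7*(-6))*(-18 + 7*(-6)))² = (2*(-42)*(-18 - 42))² = (2*(-42)*(-60))² = 5040² = 25401600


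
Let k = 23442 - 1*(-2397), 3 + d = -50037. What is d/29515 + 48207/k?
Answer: 8656403/50842539 ≈ 0.17026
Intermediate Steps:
d = -50040 (d = -3 - 50037 = -50040)
k = 25839 (k = 23442 + 2397 = 25839)
d/29515 + 48207/k = -50040/29515 + 48207/25839 = -50040*1/29515 + 48207*(1/25839) = -10008/5903 + 16069/8613 = 8656403/50842539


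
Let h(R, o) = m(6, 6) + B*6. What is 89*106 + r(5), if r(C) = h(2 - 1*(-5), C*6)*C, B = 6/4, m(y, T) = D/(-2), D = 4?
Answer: 9469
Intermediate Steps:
m(y, T) = -2 (m(y, T) = 4/(-2) = 4*(-½) = -2)
B = 3/2 (B = 6*(¼) = 3/2 ≈ 1.5000)
h(R, o) = 7 (h(R, o) = -2 + (3/2)*6 = -2 + 9 = 7)
r(C) = 7*C
89*106 + r(5) = 89*106 + 7*5 = 9434 + 35 = 9469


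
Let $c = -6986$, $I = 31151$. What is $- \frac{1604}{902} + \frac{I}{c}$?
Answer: $- \frac{19651873}{3150686} \approx -6.2373$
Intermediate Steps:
$- \frac{1604}{902} + \frac{I}{c} = - \frac{1604}{902} + \frac{31151}{-6986} = \left(-1604\right) \frac{1}{902} + 31151 \left(- \frac{1}{6986}\right) = - \frac{802}{451} - \frac{31151}{6986} = - \frac{19651873}{3150686}$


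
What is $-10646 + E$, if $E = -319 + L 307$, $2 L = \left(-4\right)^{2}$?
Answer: $-8509$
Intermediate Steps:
$L = 8$ ($L = \frac{\left(-4\right)^{2}}{2} = \frac{1}{2} \cdot 16 = 8$)
$E = 2137$ ($E = -319 + 8 \cdot 307 = -319 + 2456 = 2137$)
$-10646 + E = -10646 + 2137 = -8509$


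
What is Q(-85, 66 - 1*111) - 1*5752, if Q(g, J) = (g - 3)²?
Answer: 1992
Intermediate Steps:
Q(g, J) = (-3 + g)²
Q(-85, 66 - 1*111) - 1*5752 = (-3 - 85)² - 1*5752 = (-88)² - 5752 = 7744 - 5752 = 1992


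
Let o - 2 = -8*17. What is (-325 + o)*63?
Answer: -28917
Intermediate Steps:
o = -134 (o = 2 - 8*17 = 2 - 136 = -134)
(-325 + o)*63 = (-325 - 134)*63 = -459*63 = -28917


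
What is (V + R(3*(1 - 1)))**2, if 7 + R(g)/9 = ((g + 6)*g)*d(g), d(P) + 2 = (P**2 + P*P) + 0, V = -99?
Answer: 26244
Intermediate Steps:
d(P) = -2 + 2*P**2 (d(P) = -2 + ((P**2 + P*P) + 0) = -2 + ((P**2 + P**2) + 0) = -2 + (2*P**2 + 0) = -2 + 2*P**2)
R(g) = -63 + 9*g*(-2 + 2*g**2)*(6 + g) (R(g) = -63 + 9*(((g + 6)*g)*(-2 + 2*g**2)) = -63 + 9*(((6 + g)*g)*(-2 + 2*g**2)) = -63 + 9*((g*(6 + g))*(-2 + 2*g**2)) = -63 + 9*(g*(-2 + 2*g**2)*(6 + g)) = -63 + 9*g*(-2 + 2*g**2)*(6 + g))
(V + R(3*(1 - 1)))**2 = (-99 + (-63 - 324*(1 - 1) - 18*9*(1 - 1)**2 + 18*(3*(1 - 1))**4 + 108*(3*(1 - 1))**3))**2 = (-99 + (-63 - 324*0 - 18*(3*0)**2 + 18*(3*0)**4 + 108*(3*0)**3))**2 = (-99 + (-63 - 108*0 - 18*0**2 + 18*0**4 + 108*0**3))**2 = (-99 + (-63 + 0 - 18*0 + 18*0 + 108*0))**2 = (-99 + (-63 + 0 + 0 + 0 + 0))**2 = (-99 - 63)**2 = (-162)**2 = 26244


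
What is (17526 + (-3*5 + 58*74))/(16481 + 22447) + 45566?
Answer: 1773815051/38928 ≈ 45567.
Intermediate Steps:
(17526 + (-3*5 + 58*74))/(16481 + 22447) + 45566 = (17526 + (-15 + 4292))/38928 + 45566 = (17526 + 4277)*(1/38928) + 45566 = 21803*(1/38928) + 45566 = 21803/38928 + 45566 = 1773815051/38928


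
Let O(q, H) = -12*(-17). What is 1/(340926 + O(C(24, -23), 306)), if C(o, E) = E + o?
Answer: 1/341130 ≈ 2.9314e-6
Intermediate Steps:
O(q, H) = 204
1/(340926 + O(C(24, -23), 306)) = 1/(340926 + 204) = 1/341130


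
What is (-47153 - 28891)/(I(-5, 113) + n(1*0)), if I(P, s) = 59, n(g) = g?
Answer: -76044/59 ≈ -1288.9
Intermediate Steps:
(-47153 - 28891)/(I(-5, 113) + n(1*0)) = (-47153 - 28891)/(59 + 1*0) = -76044/(59 + 0) = -76044/59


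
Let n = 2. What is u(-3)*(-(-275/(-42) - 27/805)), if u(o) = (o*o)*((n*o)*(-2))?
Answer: -566334/805 ≈ -703.52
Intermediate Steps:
u(o) = -4*o³ (u(o) = (o*o)*((2*o)*(-2)) = o²*(-4*o) = -4*o³)
u(-3)*(-(-275/(-42) - 27/805)) = (-4*(-3)³)*(-(-275/(-42) - 27/805)) = (-4*(-27))*(-(-275*(-1/42) - 27*1/805)) = 108*(-(275/42 - 27/805)) = 108*(-1*31463/4830) = 108*(-31463/4830) = -566334/805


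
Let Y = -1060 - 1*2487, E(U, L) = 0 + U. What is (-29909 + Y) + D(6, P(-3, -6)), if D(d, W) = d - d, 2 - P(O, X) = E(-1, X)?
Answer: -33456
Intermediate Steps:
E(U, L) = U
P(O, X) = 3 (P(O, X) = 2 - 1*(-1) = 2 + 1 = 3)
D(d, W) = 0
Y = -3547 (Y = -1060 - 2487 = -3547)
(-29909 + Y) + D(6, P(-3, -6)) = (-29909 - 3547) + 0 = -33456 + 0 = -33456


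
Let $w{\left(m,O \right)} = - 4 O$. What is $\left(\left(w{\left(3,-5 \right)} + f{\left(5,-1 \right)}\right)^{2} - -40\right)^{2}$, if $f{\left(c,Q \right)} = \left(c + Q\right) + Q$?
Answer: $323761$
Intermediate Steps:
$f{\left(c,Q \right)} = c + 2 Q$ ($f{\left(c,Q \right)} = \left(Q + c\right) + Q = c + 2 Q$)
$\left(\left(w{\left(3,-5 \right)} + f{\left(5,-1 \right)}\right)^{2} - -40\right)^{2} = \left(\left(\left(-4\right) \left(-5\right) + \left(5 + 2 \left(-1\right)\right)\right)^{2} - -40\right)^{2} = \left(\left(20 + \left(5 - 2\right)\right)^{2} + 40\right)^{2} = \left(\left(20 + 3\right)^{2} + 40\right)^{2} = \left(23^{2} + 40\right)^{2} = \left(529 + 40\right)^{2} = 569^{2} = 323761$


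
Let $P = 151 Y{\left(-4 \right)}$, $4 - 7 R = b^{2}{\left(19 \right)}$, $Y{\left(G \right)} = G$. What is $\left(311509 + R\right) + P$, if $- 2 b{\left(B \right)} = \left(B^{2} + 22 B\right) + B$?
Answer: $\frac{2017138}{7} \approx 2.8816 \cdot 10^{5}$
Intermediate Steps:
$b{\left(B \right)} = - \frac{23 B}{2} - \frac{B^{2}}{2}$ ($b{\left(B \right)} = - \frac{\left(B^{2} + 22 B\right) + B}{2} = - \frac{B^{2} + 23 B}{2} = - \frac{23 B}{2} - \frac{B^{2}}{2}$)
$R = - \frac{159197}{7}$ ($R = \frac{4}{7} - \frac{\left(\left(- \frac{1}{2}\right) 19 \left(23 + 19\right)\right)^{2}}{7} = \frac{4}{7} - \frac{\left(\left(- \frac{1}{2}\right) 19 \cdot 42\right)^{2}}{7} = \frac{4}{7} - \frac{\left(-399\right)^{2}}{7} = \frac{4}{7} - 22743 = - \frac{159197}{7} \approx -22742.0$)
$P = -604$ ($P = 151 \left(-4\right) = -604$)
$\left(311509 + R\right) + P = \left(311509 - \frac{159197}{7}\right) - 604 = \frac{2021366}{7} - 604 = \frac{2017138}{7}$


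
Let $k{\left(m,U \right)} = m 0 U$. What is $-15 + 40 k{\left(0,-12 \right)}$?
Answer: $-15$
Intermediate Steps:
$k{\left(m,U \right)} = 0$ ($k{\left(m,U \right)} = 0 U = 0$)
$-15 + 40 k{\left(0,-12 \right)} = -15 + 40 \cdot 0 = -15 + 0 = -15$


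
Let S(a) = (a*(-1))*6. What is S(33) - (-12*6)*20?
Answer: 1242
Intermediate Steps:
S(a) = -6*a (S(a) = -a*6 = -6*a)
S(33) - (-12*6)*20 = -6*33 - (-12*6)*20 = -198 - (-72)*20 = -198 - 1*(-1440) = -198 + 1440 = 1242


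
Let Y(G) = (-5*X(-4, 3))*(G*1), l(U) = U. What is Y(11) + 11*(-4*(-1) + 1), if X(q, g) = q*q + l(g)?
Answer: -990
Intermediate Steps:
X(q, g) = g + q² (X(q, g) = q*q + g = q² + g = g + q²)
Y(G) = -95*G (Y(G) = (-5*(3 + (-4)²))*(G*1) = (-5*(3 + 16))*G = (-5*19)*G = -95*G)
Y(11) + 11*(-4*(-1) + 1) = -95*11 + 11*(-4*(-1) + 1) = -1045 + 11*(4 + 1) = -1045 + 11*5 = -1045 + 55 = -990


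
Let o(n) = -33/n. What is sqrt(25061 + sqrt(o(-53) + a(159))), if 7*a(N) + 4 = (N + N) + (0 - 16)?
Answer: sqrt(3449421101 + 1855*sqrt(237811))/371 ≈ 158.33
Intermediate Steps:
a(N) = -20/7 + 2*N/7 (a(N) = -4/7 + ((N + N) + (0 - 16))/7 = -4/7 + (2*N - 16)/7 = -4/7 + (-16 + 2*N)/7 = -4/7 + (-16/7 + 2*N/7) = -20/7 + 2*N/7)
sqrt(25061 + sqrt(o(-53) + a(159))) = sqrt(25061 + sqrt(-33/(-53) + (-20/7 + (2/7)*159))) = sqrt(25061 + sqrt(-33*(-1/53) + (-20/7 + 318/7))) = sqrt(25061 + sqrt(33/53 + 298/7)) = sqrt(25061 + sqrt(16025/371)) = sqrt(25061 + 5*sqrt(237811)/371)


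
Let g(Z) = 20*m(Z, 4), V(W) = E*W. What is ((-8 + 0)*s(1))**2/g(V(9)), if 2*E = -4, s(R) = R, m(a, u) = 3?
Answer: 16/15 ≈ 1.0667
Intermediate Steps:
E = -2 (E = (1/2)*(-4) = -2)
V(W) = -2*W
g(Z) = 60 (g(Z) = 20*3 = 60)
((-8 + 0)*s(1))**2/g(V(9)) = ((-8 + 0)*1)**2/60 = (-8*1)**2*(1/60) = (-8)**2*(1/60) = 64*(1/60) = 16/15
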